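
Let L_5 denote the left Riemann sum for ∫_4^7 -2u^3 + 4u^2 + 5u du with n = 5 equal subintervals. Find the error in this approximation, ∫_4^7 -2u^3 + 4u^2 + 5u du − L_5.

-118.08

Exact integral: ∫_4^7 f(u) du = -618.
L_5 = -499.92.
Error = -618 − (-499.92) = -118.08.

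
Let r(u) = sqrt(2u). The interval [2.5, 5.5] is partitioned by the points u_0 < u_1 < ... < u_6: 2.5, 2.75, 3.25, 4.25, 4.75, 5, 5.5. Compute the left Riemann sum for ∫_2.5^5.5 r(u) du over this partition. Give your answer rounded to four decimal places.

Subinterval widths: 0.25, 0.5, 1, 0.5, 0.25, 0.5.
Left endpoints: 2.5, 2.75, 3.25, 4.25, 4.75, 5.
r(2.5) ≈ 2.2361, r(2.75) ≈ 2.3452, r(3.25) ≈ 2.5495, r(4.25) ≈ 2.9155, r(4.75) ≈ 3.0822, r(5) ≈ 3.1623.
Sum = Σ Δu_i · r(u_i).
Sum ≈ 8.0906.

8.0906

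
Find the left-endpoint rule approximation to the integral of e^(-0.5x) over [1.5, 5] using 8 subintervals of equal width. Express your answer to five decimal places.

0.86905

Δx = (5 − 1.5)/8 = 0.4375.
Left endpoints: 1.5, 1.9375, 2.375, 2.8125, 3.25, 3.6875, 4.125, 4.5625.
f(1.5) ≈ 0.47237, f(1.9375) ≈ 0.37956, f(2.375) ≈ 0.30498, f(2.8125) ≈ 0.24506, f(3.25) ≈ 0.19691, f(3.6875) ≈ 0.15822, f(4.125) ≈ 0.12714, f(4.5625) ≈ 0.10216.
Sum = Δx · [f(1.5) + f(1.9375) + f(2.375) + ...].
Sum ≈ 0.86905.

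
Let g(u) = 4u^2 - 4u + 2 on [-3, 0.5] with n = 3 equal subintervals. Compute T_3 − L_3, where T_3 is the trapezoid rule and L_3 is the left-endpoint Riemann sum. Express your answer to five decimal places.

-28.58333

T_3 ≈ 63.8425926.
L_3 ≈ 92.4259259.
T_3 − L_3 ≈ -28.58333.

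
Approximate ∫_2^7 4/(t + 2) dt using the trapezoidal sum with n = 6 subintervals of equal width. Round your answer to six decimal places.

Δt = (7 − 2)/6 = 5/6.
f(2) = 1, f(17/6) = 24/29, f(11/3) = 12/17, f(4.5) = 8/13, f(16/3) = 6/11, f(37/6) = 24/49, f(7) = 4/9.
T_6 = (Δt/2)·[f(t_0) + 2f(t_1) + ... + 2f(t_{5}) + f(t_6)].
Sum ≈ 3.255272.

3.255272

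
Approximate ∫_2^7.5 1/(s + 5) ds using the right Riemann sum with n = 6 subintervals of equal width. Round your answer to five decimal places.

Δs = (7.5 − 2)/6 = 11/12.
Right endpoints: 35/12, 23/6, 4.75, 17/3, 79/12, 7.5.
f(35/12) = 12/95, f(23/6) = 6/53, f(4.75) = 4/39, f(17/3) = 0.09375, f(79/12) = 12/139, f(7.5) = 0.08.
Sum = Δs · [f(35/12) + f(23/6) + f(4.75) + ...].
Sum ≈ 0.55199.

0.55199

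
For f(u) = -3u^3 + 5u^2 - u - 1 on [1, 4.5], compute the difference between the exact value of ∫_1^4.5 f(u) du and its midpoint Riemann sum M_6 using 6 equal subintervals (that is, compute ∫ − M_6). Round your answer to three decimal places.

-1.960

Exact integral: ∫_1^4.5 f(u) du ≈ -169.71354.
M_6 ≈ -167.75340.
Error ≈ -169.71354 − (-167.75340) ≈ -1.960.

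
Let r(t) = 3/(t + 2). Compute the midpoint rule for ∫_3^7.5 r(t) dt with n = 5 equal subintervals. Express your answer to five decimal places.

1.92265

Δt = (7.5 − 3)/5 = 0.9.
Midpoints: 3.45, 4.35, 5.25, 6.15, 7.05.
r(3.45) = 60/109, r(4.35) = 60/127, r(5.25) = 12/29, r(6.15) = 60/163, r(7.05) = 60/181.
Sum = Δt · [r(3.45) + r(4.35) + r(5.25) + r(6.15) + r(7.05)].
Sum ≈ 1.92265.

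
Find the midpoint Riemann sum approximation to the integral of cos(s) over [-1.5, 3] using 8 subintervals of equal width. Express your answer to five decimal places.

1.15377

Δs = (3 − (-1.5))/8 = 0.5625.
Midpoints: -1.21875, -0.65625, -0.09375, 0.46875, 1.03125, 1.59375, 2.15625, 2.71875.
f(-1.21875) ≈ 0.34482, f(-0.65625) ≈ 0.79229, f(-0.09375) ≈ 0.99561, f(0.46875) ≈ 0.89213, f(1.03125) ≈ 0.51375, f(1.59375) ≈ -0.02295, f(2.15625) ≈ -0.55258, f(2.71875) ≈ -0.91193.
Sum = Δs · [f(-1.21875) + f(-0.65625) + f(-0.09375) + ...].
Sum ≈ 1.15377.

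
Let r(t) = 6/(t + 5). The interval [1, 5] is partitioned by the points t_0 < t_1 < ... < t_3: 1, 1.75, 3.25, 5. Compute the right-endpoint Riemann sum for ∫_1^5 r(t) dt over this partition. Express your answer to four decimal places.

Subinterval widths: 0.75, 1.5, 1.75.
Right endpoints: 1.75, 3.25, 5.
r(1.75) = 8/9, r(3.25) = 8/11, r(5) = 0.6.
Sum = Σ Δt_i · r(t_i).
Sum ≈ 2.8076.

2.8076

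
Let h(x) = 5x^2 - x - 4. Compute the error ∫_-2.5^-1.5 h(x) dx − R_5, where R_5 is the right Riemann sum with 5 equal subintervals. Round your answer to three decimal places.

2.067

Exact integral: ∫_-2.5^-1.5 h(x) dx ≈ 18.41667.
R_5 = 16.35.
Error ≈ 18.41667 − 16.35 ≈ 2.067.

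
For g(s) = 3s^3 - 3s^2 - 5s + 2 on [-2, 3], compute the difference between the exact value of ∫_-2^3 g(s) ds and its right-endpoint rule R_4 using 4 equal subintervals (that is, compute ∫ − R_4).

-42.578125

Exact integral: ∫_-2^3 g(s) ds = 11.25.
R_4 = 53.828125.
Error = 11.25 − 53.828125 = -42.578125.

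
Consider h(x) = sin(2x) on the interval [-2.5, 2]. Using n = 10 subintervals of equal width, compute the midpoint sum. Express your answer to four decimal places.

Δx = (2 − (-2.5))/10 = 0.45.
Midpoints: -2.275, -1.825, -1.375, -0.925, -0.475, -0.025, 0.425, 0.875, 1.325, 1.775.
h(-2.275) ≈ 0.9868, h(-1.825) ≈ 0.4868, h(-1.375) ≈ -0.3817, h(-0.925) ≈ -0.9613, h(-0.475) ≈ -0.8134, h(-0.025) ≈ -0.0500, h(0.425) ≈ 0.7513, h(0.875) ≈ 0.9840, h(1.325) ≈ 0.4720, h(1.775) ≈ -0.3971.
Sum = Δx · [h(-2.275) + h(-1.825) + h(-1.375) + ...].
Sum ≈ 0.4849.

0.4849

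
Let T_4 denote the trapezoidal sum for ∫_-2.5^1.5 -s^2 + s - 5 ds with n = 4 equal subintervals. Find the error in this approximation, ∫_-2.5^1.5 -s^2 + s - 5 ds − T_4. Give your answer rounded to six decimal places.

Exact integral: ∫_-2.5^1.5 f(s) ds ≈ -28.33333333.
T_4 = -29.
Error ≈ -28.33333333 − (-29) ≈ 0.666667.

0.666667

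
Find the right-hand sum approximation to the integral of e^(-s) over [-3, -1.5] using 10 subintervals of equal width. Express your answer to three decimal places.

14.463

Δs = (-1.5 − (-3))/10 = 0.15.
Right endpoints: -2.85, -2.7, -2.55, -2.4, -2.25, -2.1, -1.95, -1.8, -1.65, -1.5.
f(-2.85) ≈ 17.288, f(-2.7) ≈ 14.880, f(-2.55) ≈ 12.807, f(-2.4) ≈ 11.023, f(-2.25) ≈ 9.488, f(-2.1) ≈ 8.166, f(-1.95) ≈ 7.029, f(-1.8) ≈ 6.050, f(-1.65) ≈ 5.207, f(-1.5) ≈ 4.482.
Sum = Δs · [f(-2.85) + f(-2.7) + f(-2.55) + ...].
Sum ≈ 14.463.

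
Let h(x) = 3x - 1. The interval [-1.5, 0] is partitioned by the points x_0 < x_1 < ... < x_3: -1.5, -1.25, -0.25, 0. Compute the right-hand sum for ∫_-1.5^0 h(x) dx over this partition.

Subinterval widths: 0.25, 1, 0.25.
Right endpoints: -1.25, -0.25, 0.
h(-1.25) = -4.75, h(-0.25) = -1.75, h(0) = -1.
Sum = Σ Δx_i · h(x_i).
Sum = -3.1875.

-3.1875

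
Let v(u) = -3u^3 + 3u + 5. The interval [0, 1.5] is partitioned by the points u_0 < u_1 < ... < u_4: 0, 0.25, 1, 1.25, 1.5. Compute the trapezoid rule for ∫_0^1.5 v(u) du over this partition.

Subinterval widths: 0.25, 0.75, 0.25, 0.25.
v(0) = 5, v(0.25) = 5.703125, v(1) = 5, v(1.25) = 2.890625, v(1.5) = -0.625.
On each subinterval the trapezoid contributes (Δu_i/2)·[v(u_{i-1}) + v(u_i)].
Sum = 6.62109375.

6.62109375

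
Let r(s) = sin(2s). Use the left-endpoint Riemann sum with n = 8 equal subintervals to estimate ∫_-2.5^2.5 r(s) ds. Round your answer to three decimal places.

Δs = (2.5 − (-2.5))/8 = 0.625.
Left endpoints: -2.5, -1.875, -1.25, -0.625, 0, 0.625, 1.25, 1.875.
r(-2.5) ≈ 0.959, r(-1.875) ≈ 0.572, r(-1.25) ≈ -0.598, r(-0.625) ≈ -0.949, r(0) ≈ 0.000, r(0.625) ≈ 0.949, r(1.25) ≈ 0.598, r(1.875) ≈ -0.572.
Sum = Δs · [r(-2.5) + r(-1.875) + r(-1.25) + ...].
Sum ≈ 0.599.

0.599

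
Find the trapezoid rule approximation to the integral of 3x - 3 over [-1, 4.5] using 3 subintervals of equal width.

12.375

Δx = (4.5 − (-1))/3 = 11/6.
f(-1) = -6, f(5/6) = -0.5, f(8/3) = 5, f(4.5) = 10.5.
T_3 = (Δx/2)·[f(x_0) + 2f(x_1) + 2f(x_2) + f(x_3)].
Sum = 12.375.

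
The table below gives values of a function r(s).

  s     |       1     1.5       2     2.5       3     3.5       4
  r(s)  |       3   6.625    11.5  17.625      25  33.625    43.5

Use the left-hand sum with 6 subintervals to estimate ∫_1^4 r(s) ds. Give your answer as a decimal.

Δs = 0.5.
Sum = 0.5·[3 + 6.625 + 11.5 + 17.625 + 25 + 33.625] = 48.6875.

48.6875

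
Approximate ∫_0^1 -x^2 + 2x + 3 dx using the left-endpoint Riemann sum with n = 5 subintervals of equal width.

Δx = (1 − 0)/5 = 0.2.
Left endpoints: 0, 0.2, 0.4, 0.6, 0.8.
f(0) = 3, f(0.2) = 3.36, f(0.4) = 3.64, f(0.6) = 3.84, f(0.8) = 3.96.
Sum = Δx · [f(0) + f(0.2) + f(0.4) + f(0.6) + f(0.8)].
Sum = 3.56.

3.56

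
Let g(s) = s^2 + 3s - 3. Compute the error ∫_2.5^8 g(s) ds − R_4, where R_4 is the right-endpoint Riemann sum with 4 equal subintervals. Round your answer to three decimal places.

-52.780

Exact integral: ∫_2.5^8 g(s) ds ≈ 235.58333.
R_4 = 288.36328125.
Error ≈ 235.58333 − 288.36328125 ≈ -52.780.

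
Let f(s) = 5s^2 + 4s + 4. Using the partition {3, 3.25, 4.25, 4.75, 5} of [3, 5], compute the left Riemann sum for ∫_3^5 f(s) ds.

174.671875

Subinterval widths: 0.25, 1, 0.5, 0.25.
Left endpoints: 3, 3.25, 4.25, 4.75.
f(3) = 61, f(3.25) = 69.8125, f(4.25) = 111.3125, f(4.75) = 135.8125.
Sum = Σ Δs_i · f(s_i).
Sum = 174.671875.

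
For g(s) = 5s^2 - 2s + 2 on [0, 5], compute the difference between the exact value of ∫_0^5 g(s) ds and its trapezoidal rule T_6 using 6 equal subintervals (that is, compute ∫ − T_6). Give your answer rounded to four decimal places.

Exact integral: ∫_0^5 g(s) ds ≈ 193.333333.
T_6 ≈ 196.226852.
Error ≈ 193.333333 − 196.226852 ≈ -2.8935.

-2.8935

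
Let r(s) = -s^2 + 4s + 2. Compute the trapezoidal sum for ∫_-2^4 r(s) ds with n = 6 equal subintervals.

Δs = (4 − (-2))/6 = 1.
r(-2) = -10, r(-1) = -3, r(0) = 2, r(1) = 5, r(2) = 6, r(3) = 5, r(4) = 2.
T_6 = (Δs/2)·[r(s_0) + 2r(s_1) + ... + 2r(s_{5}) + r(s_6)].
Sum = 11.

11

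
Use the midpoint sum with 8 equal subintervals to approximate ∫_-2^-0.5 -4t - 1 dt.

6

Δt = (-0.5 − (-2))/8 = 0.1875.
Midpoints: -1.90625, -1.71875, -1.53125, -1.34375, -1.15625, -0.96875, -0.78125, -0.59375.
f(-1.90625) = 6.625, f(-1.71875) = 5.875, f(-1.53125) = 5.125, f(-1.34375) = 4.375, f(-1.15625) = 3.625, f(-0.96875) = 2.875, f(-0.78125) = 2.125, f(-0.59375) = 1.375.
Sum = Δt · [f(-1.90625) + f(-1.71875) + f(-1.53125) + ...].
Sum = 6.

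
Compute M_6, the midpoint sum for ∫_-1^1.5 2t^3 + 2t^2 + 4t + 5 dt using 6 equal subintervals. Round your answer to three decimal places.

19.821

Δt = (1.5 − (-1))/6 = 5/12.
Midpoints: -19/24, -0.375, 1/24, 11/24, 0.875, 31/24.
f(-19/24) = 14477/6912, f(-0.375) = 3.67578125, f(1/24) = 35737/6912, f(11/24) = 51467/6912, f(0.875) = 11.37109375, f(31/24) = 123127/6912.
Sum = Δt · [f(-19/24) + f(-0.375) + f(1/24) + ...].
Sum ≈ 19.821.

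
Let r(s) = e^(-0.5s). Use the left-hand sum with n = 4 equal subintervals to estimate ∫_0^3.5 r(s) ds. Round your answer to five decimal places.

2.04020

Δs = (3.5 − 0)/4 = 0.875.
Left endpoints: 0, 0.875, 1.75, 2.625.
r(0) ≈ 1.00000, r(0.875) ≈ 0.64565, r(1.75) ≈ 0.41686, r(2.625) ≈ 0.26915.
Sum = Δs · [r(0) + r(0.875) + r(1.75) + r(2.625)].
Sum ≈ 2.04020.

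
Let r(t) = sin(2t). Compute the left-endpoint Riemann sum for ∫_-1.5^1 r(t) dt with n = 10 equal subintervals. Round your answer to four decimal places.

Δt = (1 − (-1.5))/10 = 0.25.
Left endpoints: -1.5, -1.25, -1, -0.75, -0.5, -0.25, 0, 0.25, 0.5, 0.75.
r(-1.5) ≈ -0.1411, r(-1.25) ≈ -0.5985, r(-1) ≈ -0.9093, r(-0.75) ≈ -0.9975, r(-0.5) ≈ -0.8415, r(-0.25) ≈ -0.4794, r(0) ≈ 0.0000, r(0.25) ≈ 0.4794, r(0.5) ≈ 0.8415, r(0.75) ≈ 0.9975.
Sum = Δt · [r(-1.5) + r(-1.25) + r(-1) + ...].
Sum ≈ -0.4122.

-0.4122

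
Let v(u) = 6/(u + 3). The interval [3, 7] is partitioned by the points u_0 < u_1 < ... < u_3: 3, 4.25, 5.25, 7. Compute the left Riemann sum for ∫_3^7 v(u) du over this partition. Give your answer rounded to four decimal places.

3.3503

Subinterval widths: 1.25, 1, 1.75.
Left endpoints: 3, 4.25, 5.25.
v(3) = 1, v(4.25) = 24/29, v(5.25) = 8/11.
Sum = Σ Δu_i · v(u_i).
Sum ≈ 3.3503.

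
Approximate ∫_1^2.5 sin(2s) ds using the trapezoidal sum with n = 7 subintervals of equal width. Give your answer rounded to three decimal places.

Δs = (2.5 − 1)/7 = 3/14.
f(1) ≈ 0.909, f(17/14) ≈ 0.654, f(10/7) ≈ 0.281, f(23/14) ≈ -0.144, f(13/7) ≈ -0.542, f(29/14) ≈ -0.842, f(16/7) ≈ -0.990, f(2.5) ≈ -0.959.
T_7 = (Δs/2)·[f(s_0) + 2f(s_1) + ... + 2f(s_{6}) + f(s_7)].
Sum ≈ -0.345.

-0.345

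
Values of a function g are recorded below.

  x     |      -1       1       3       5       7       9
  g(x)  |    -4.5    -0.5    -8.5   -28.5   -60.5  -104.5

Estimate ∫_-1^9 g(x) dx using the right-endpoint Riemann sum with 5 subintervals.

-405

Δx = 2.
Sum = 2·[(-0.5) + (-8.5) + (-28.5) + (-60.5) + (-104.5)] = -405.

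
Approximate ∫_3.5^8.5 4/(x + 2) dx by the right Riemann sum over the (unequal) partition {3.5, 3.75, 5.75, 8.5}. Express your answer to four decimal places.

Subinterval widths: 0.25, 2, 2.75.
Right endpoints: 3.75, 5.75, 8.5.
f(3.75) = 16/23, f(5.75) = 16/31, f(8.5) = 8/21.
Sum = Σ Δx_i · f(x_i).
Sum ≈ 2.2538.

2.2538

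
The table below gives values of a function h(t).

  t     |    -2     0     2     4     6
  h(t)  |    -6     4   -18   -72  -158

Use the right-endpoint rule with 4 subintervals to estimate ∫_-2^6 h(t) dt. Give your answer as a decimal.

Δt = 2.
Sum = 2·[4 + (-18) + (-72) + (-158)] = -488.

-488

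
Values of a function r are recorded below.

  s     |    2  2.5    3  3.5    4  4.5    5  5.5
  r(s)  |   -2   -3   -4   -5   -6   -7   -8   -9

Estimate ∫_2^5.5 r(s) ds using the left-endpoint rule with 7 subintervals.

Δs = 0.5.
Sum = 0.5·[(-2) + (-3) + (-4) + (-5) + (-6) + (-7) + (-8)] = -17.5.

-17.5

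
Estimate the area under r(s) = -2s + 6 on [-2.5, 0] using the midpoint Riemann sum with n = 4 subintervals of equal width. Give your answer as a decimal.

Δs = (0 − (-2.5))/4 = 0.625.
Midpoints: -2.1875, -1.5625, -0.9375, -0.3125.
r(-2.1875) = 10.375, r(-1.5625) = 9.125, r(-0.9375) = 7.875, r(-0.3125) = 6.625.
Sum = Δs · [r(-2.1875) + r(-1.5625) + r(-0.9375) + r(-0.3125)].
Sum = 21.25.

21.25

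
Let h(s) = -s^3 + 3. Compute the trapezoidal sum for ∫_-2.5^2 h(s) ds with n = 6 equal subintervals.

Δs = (2 − (-2.5))/6 = 0.75.
h(-2.5) = 18.625, h(-1.75) = 8.359375, h(-1) = 4, h(-0.25) = 3.015625, h(0.5) = 2.875, h(1.25) = 1.046875, h(2) = -5.
T_6 = (Δs/2)·[h(s_0) + 2h(s_1) + ... + 2h(s_{5}) + h(s_6)].
Sum = 19.58203125.

19.58203125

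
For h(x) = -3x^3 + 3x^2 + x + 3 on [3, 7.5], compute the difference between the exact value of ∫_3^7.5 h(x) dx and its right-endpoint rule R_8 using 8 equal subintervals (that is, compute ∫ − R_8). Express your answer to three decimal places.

Exact integral: ∫_3^7.5 h(x) dx = -1880.296875.
R_8 ≈ -2182.84058.
Error ≈ -1880.296875 − (-2182.84058) ≈ 302.544.

302.544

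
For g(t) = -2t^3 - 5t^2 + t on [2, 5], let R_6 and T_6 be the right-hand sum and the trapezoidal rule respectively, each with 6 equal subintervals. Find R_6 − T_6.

R_6 = -576.25.
T_6 = -492.25.
R_6 − T_6 = -84.

-84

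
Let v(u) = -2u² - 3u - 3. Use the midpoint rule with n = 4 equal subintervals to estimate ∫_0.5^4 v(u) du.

Δu = (4 − 0.5)/4 = 0.875.
Midpoints: 0.9375, 1.8125, 2.6875, 3.5625.
v(0.9375) = -7.5703125, v(1.8125) = -15.0078125, v(2.6875) = -25.5078125, v(3.5625) = -39.0703125.
Sum = Δu · [v(0.9375) + v(1.8125) + v(2.6875) + v(3.5625)].
Sum = -76.26171875.

-76.26171875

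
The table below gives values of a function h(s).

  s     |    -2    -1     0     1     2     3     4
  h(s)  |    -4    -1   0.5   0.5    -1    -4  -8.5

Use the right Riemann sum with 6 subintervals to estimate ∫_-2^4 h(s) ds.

-13.5

Δs = 1.
Sum = 1·[(-1) + 0.5 + 0.5 + (-1) + (-4) + (-8.5)] = -13.5.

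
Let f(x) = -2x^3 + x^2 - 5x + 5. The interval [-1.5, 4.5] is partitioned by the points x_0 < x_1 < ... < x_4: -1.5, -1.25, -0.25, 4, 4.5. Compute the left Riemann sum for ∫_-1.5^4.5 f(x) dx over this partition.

Subinterval widths: 0.25, 1, 4.25, 0.5.
Left endpoints: -1.5, -1.25, -0.25, 4.
f(-1.5) = 21.5, f(-1.25) = 16.71875, f(-0.25) = 6.34375, f(4) = -127.
Sum = Σ Δx_i · f(x_i).
Sum = -14.4453125.

-14.4453125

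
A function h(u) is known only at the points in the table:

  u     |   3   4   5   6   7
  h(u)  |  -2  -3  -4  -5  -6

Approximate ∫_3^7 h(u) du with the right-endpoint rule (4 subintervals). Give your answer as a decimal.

Δu = 1.
Sum = 1·[(-3) + (-4) + (-5) + (-6)] = -18.

-18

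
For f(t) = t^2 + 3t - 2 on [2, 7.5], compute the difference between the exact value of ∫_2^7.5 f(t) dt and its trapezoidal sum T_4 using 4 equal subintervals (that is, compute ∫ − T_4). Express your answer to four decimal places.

Exact integral: ∫_2^7.5 f(t) dt ≈ 205.333333.
T_4 = 207.06640625.
Error ≈ 205.333333 − 207.06640625 ≈ -1.7331.

-1.7331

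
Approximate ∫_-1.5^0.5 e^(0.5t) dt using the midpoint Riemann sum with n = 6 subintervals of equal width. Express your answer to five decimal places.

1.62144

Δt = (0.5 − (-1.5))/6 = 1/3.
Midpoints: -4/3, -1, -2/3, -1/3, 0, 1/3.
f(-4/3) ≈ 0.51342, f(-1) ≈ 0.60653, f(-2/3) ≈ 0.71653, f(-1/3) ≈ 0.84648, f(0) ≈ 1.00000, f(1/3) ≈ 1.18136.
Sum = Δt · [f(-4/3) + f(-1) + f(-2/3) + ...].
Sum ≈ 1.62144.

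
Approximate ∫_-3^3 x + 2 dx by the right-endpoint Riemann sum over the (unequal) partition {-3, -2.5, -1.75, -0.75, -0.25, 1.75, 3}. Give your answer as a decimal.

15.8125

Subinterval widths: 0.5, 0.75, 1, 0.5, 2, 1.25.
Right endpoints: -2.5, -1.75, -0.75, -0.25, 1.75, 3.
f(-2.5) = -0.5, f(-1.75) = 0.25, f(-0.75) = 1.25, f(-0.25) = 1.75, f(1.75) = 3.75, f(3) = 5.
Sum = Σ Δx_i · f(x_i).
Sum = 15.8125.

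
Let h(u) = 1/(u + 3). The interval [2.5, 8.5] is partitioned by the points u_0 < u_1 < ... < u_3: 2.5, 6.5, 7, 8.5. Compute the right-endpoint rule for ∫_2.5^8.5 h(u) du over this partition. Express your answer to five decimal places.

0.60149

Subinterval widths: 4, 0.5, 1.5.
Right endpoints: 6.5, 7, 8.5.
h(6.5) = 2/19, h(7) = 0.1, h(8.5) = 2/23.
Sum = Σ Δu_i · h(u_i).
Sum ≈ 0.60149.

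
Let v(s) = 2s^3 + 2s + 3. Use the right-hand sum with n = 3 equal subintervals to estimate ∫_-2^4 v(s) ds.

330

Δs = (4 − (-2))/3 = 2.
Right endpoints: 0, 2, 4.
v(0) = 3, v(2) = 23, v(4) = 139.
Sum = Δs · [v(0) + v(2) + v(4)].
Sum = 330.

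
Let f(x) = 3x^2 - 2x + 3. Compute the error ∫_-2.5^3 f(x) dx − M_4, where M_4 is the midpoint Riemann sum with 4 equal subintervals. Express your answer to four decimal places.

2.5996

Exact integral: ∫_-2.5^3 f(x) dx = 56.375.
M_4 ≈ 53.775391.
Error ≈ 56.375 − 53.775391 ≈ 2.5996.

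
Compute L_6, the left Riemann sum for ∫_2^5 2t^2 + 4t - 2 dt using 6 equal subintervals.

Δt = (5 − 2)/6 = 0.5.
Left endpoints: 2, 2.5, 3, 3.5, 4, 4.5.
f(2) = 14, f(2.5) = 20.5, f(3) = 28, f(3.5) = 36.5, f(4) = 46, f(4.5) = 56.5.
Sum = Δt · [f(2) + f(2.5) + f(3) + ...].
Sum = 100.75.

100.75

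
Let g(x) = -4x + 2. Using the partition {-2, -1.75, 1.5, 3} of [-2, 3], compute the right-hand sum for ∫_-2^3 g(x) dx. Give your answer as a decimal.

Subinterval widths: 0.25, 3.25, 1.5.
Right endpoints: -1.75, 1.5, 3.
g(-1.75) = 9, g(1.5) = -4, g(3) = -10.
Sum = Σ Δx_i · g(x_i).
Sum = -25.75.

-25.75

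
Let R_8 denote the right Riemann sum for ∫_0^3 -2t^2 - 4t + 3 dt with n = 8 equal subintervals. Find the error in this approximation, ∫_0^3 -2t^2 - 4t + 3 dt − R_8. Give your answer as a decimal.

5.765625

Exact integral: ∫_0^3 f(t) dt = -27.
R_8 = -32.765625.
Error = -27 − (-32.765625) = 5.765625.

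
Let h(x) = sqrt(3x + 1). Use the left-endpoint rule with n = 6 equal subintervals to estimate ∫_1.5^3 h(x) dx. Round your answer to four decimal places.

4.0579

Δx = (3 − 1.5)/6 = 0.25.
Left endpoints: 1.5, 1.75, 2, 2.25, 2.5, 2.75.
h(1.5) ≈ 2.3452, h(1.75) ≈ 2.5000, h(2) ≈ 2.6458, h(2.25) ≈ 2.7839, h(2.5) ≈ 2.9155, h(2.75) ≈ 3.0414.
Sum = Δx · [h(1.5) + h(1.75) + h(2) + ...].
Sum ≈ 4.0579.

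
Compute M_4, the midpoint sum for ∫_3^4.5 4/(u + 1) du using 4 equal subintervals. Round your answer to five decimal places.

1.27313

Δu = (4.5 − 3)/4 = 0.375.
Midpoints: 3.1875, 3.5625, 3.9375, 4.3125.
f(3.1875) = 64/67, f(3.5625) = 64/73, f(3.9375) = 64/79, f(4.3125) = 64/85.
Sum = Δu · [f(3.1875) + f(3.5625) + f(3.9375) + f(4.3125)].
Sum ≈ 1.27313.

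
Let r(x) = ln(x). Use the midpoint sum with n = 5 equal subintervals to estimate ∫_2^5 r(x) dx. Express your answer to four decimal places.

Δx = (5 − 2)/5 = 0.6.
Midpoints: 2.3, 2.9, 3.5, 4.1, 4.7.
r(2.3) ≈ 0.8329, r(2.9) ≈ 1.0647, r(3.5) ≈ 1.2528, r(4.1) ≈ 1.4110, r(4.7) ≈ 1.5476.
Sum = Δx · [r(2.3) + r(2.9) + r(3.5) + r(4.1) + r(4.7)].
Sum ≈ 3.6654.

3.6654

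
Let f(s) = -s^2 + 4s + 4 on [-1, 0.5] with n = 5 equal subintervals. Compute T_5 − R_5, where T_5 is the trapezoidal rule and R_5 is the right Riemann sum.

T_5 = 4.1025.
R_5 = 5.115.
T_5 − R_5 = -1.0125.

-1.0125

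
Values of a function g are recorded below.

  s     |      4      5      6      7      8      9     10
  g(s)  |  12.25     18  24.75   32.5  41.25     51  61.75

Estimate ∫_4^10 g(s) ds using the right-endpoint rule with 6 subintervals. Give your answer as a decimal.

Δs = 1.
Sum = 1·[18 + 24.75 + 32.5 + 41.25 + 51 + 61.75] = 229.25.

229.25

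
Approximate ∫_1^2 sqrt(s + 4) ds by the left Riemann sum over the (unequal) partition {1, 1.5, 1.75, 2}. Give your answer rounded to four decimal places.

2.3038

Subinterval widths: 0.5, 0.25, 0.25.
Left endpoints: 1, 1.5, 1.75.
f(1) ≈ 2.2361, f(1.5) ≈ 2.3452, f(1.75) ≈ 2.3979.
Sum = Σ Δs_i · f(s_i).
Sum ≈ 2.3038.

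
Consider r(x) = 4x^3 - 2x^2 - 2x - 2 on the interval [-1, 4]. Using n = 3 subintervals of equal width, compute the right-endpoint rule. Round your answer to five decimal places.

407.03704

Δx = (4 − (-1))/3 = 5/3.
Right endpoints: 2/3, 7/3, 4.
r(2/3) = -82/27, r(7/3) = 898/27, r(4) = 214.
Sum = Δx · [r(2/3) + r(7/3) + r(4)].
Sum ≈ 407.03704.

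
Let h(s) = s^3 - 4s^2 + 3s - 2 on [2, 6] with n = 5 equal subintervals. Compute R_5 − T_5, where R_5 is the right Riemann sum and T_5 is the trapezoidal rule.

R_5 = 122.88.
T_5 = 86.08.
R_5 − T_5 = 36.8.

36.8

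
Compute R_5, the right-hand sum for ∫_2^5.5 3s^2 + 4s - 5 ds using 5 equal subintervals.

Δs = (5.5 − 2)/5 = 0.7.
Right endpoints: 2.7, 3.4, 4.1, 4.8, 5.5.
f(2.7) = 27.67, f(3.4) = 43.28, f(4.1) = 61.83, f(4.8) = 83.32, f(5.5) = 107.75.
Sum = Δs · [f(2.7) + f(3.4) + f(4.1) + f(4.8) + f(5.5)].
Sum = 226.695.

226.695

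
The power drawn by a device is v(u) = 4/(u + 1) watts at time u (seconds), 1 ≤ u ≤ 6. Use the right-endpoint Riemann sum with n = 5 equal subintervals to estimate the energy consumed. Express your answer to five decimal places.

4.37143

Δu = (6 − 1)/5 = 1.
Right endpoints: 2, 3, 4, 5, 6.
v(2) = 4/3, v(3) = 1, v(4) = 0.8, v(5) = 2/3, v(6) = 4/7.
Sum = Δu · [v(2) + v(3) + v(4) + v(5) + v(6)].
Sum ≈ 4.37143.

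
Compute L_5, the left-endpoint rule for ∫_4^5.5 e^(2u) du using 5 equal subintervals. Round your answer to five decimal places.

Δu = (5.5 − 4)/5 = 0.3.
Left endpoints: 4, 4.3, 4.6, 4.9, 5.2.
f(4) ≈ 2980.95799, f(4.3) ≈ 5431.65959, f(4.6) ≈ 9897.12906, f(4.9) ≈ 18033.74493, f(5.2) ≈ 32859.62567.
Sum = Δu · [f(4) + f(4.3) + f(4.6) + f(4.9) + f(5.2)].
Sum ≈ 20760.93517.

20760.93517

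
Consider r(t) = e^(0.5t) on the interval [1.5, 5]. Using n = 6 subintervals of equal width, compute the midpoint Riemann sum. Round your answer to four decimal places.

20.0598

Δt = (5 − 1.5)/6 = 7/12.
Midpoints: 43/24, 2.375, 71/24, 85/24, 4.125, 113/24.
r(43/24) ≈ 2.4494, r(2.375) ≈ 3.2789, r(71/24) ≈ 4.3893, r(85/24) ≈ 5.8757, r(4.125) ≈ 7.8656, r(113/24) ≈ 10.5294.
Sum = Δt · [r(43/24) + r(2.375) + r(71/24) + ...].
Sum ≈ 20.0598.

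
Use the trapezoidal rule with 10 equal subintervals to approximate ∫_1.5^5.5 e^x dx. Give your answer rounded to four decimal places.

Δx = (5.5 − 1.5)/10 = 0.4.
f(1.5) ≈ 4.4817, f(1.9) ≈ 6.6859, f(2.3) ≈ 9.9742, f(2.7) ≈ 14.8797, f(3.1) ≈ 22.1980, f(3.5) ≈ 33.1155, f(3.9) ≈ 49.4024, f(4.3) ≈ 73.6998, f(4.7) ≈ 109.9472, f(5.1) ≈ 164.0219, f(5.5) ≈ 244.6919.
T_10 = (Δx/2)·[f(x_0) + 2f(x_1) + ... + 2f(x_{9}) + f(x_10)].
Sum ≈ 243.4045.

243.4045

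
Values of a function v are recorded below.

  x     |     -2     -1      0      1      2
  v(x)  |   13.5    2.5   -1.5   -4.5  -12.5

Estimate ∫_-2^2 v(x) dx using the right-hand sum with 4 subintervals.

-16

Δx = 1.
Sum = 1·[2.5 + (-1.5) + (-4.5) + (-12.5)] = -16.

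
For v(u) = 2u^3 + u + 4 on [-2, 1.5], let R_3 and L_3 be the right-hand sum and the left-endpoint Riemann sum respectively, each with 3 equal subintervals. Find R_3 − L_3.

R_3 ≈ 21.777778.
L_3 ≈ -8.847222.
R_3 − L_3 = 30.625.

30.625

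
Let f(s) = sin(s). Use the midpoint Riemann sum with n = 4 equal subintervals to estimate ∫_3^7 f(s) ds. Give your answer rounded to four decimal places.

-1.8187

Δs = (7 − 3)/4 = 1.
Midpoints: 3.5, 4.5, 5.5, 6.5.
f(3.5) ≈ -0.3508, f(4.5) ≈ -0.9775, f(5.5) ≈ -0.7055, f(6.5) ≈ 0.2151.
Sum = Δs · [f(3.5) + f(4.5) + f(5.5) + f(6.5)].
Sum ≈ -1.8187.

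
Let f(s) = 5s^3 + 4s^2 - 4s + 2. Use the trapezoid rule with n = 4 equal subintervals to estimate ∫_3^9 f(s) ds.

9115.5

Δs = (9 − 3)/4 = 1.5.
f(3) = 161, f(4.5) = 520.625, f(6) = 1202, f(7.5) = 2306.375, f(9) = 3935.
T_4 = (Δs/2)·[f(s_0) + 2f(s_1) + 2f(s_2) + 2f(s_3) + f(s_4)].
Sum = 9115.5.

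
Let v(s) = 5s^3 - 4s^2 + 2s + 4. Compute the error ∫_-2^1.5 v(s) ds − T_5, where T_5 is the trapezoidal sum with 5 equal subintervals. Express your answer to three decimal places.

2.215

Exact integral: ∫_-2^1.5 v(s) ds ≈ -16.58854.
T_5 = -18.80375.
Error ≈ -16.58854 − (-18.80375) ≈ 2.215.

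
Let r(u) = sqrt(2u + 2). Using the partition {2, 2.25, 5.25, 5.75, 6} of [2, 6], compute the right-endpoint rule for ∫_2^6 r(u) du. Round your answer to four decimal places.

Subinterval widths: 0.25, 3, 0.5, 0.25.
Right endpoints: 2.25, 5.25, 5.75, 6.
r(2.25) ≈ 2.5495, r(5.25) ≈ 3.5355, r(5.75) ≈ 3.6742, r(6) ≈ 3.7417.
Sum = Σ Δu_i · r(u_i).
Sum ≈ 14.0165.

14.0165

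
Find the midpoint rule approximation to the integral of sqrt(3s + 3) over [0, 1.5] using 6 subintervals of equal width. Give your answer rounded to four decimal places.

Δs = (1.5 − 0)/6 = 0.25.
Midpoints: 0.125, 0.375, 0.625, 0.875, 1.125, 1.375.
f(0.125) ≈ 1.8371, f(0.375) ≈ 2.0310, f(0.625) ≈ 2.2079, f(0.875) ≈ 2.3717, f(1.125) ≈ 2.5249, f(1.375) ≈ 2.6693.
Sum = Δs · [f(0.125) + f(0.375) + f(0.625) + ...].
Sum ≈ 3.4105.

3.4105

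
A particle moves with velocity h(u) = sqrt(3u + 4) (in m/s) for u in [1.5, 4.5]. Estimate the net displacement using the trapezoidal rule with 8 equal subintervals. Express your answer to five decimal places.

Δu = (4.5 − 1.5)/8 = 0.375.
h(1.5) ≈ 2.91548, h(1.875) ≈ 3.10242, h(2.25) ≈ 3.27872, h(2.625) ≈ 3.44601, h(3) ≈ 3.60555, h(3.375) ≈ 3.75832, h(3.75) ≈ 3.90512, h(4.125) ≈ 4.04660, h(4.5) ≈ 4.18330.
T_8 = (Δu/2)·[h(u_0) + 2h(u_1) + ... + 2h(u_{7}) + h(u_8)].
Sum ≈ 10.75955.

10.75955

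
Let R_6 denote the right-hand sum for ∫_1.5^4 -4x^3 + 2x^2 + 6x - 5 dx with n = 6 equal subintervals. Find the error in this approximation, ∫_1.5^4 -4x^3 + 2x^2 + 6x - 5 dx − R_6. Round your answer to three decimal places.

Exact integral: ∫_1.5^4 f(x) dx ≈ -181.77083.
R_6 ≈ -225.67998.
Error ≈ -181.77083 − (-225.67998) ≈ 43.909.

43.909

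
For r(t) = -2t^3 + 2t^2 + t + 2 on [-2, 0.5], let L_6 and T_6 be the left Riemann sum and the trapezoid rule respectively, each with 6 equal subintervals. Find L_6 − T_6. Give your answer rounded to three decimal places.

4.427

L_6 ≈ 21.40770.
T_6 ≈ 16.98061.
L_6 − T_6 ≈ 4.427.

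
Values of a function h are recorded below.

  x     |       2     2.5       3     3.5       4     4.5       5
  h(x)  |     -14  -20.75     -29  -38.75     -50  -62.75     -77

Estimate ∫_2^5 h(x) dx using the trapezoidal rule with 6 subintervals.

-123.375

Δx = 0.5.
T_6 = (0.5/2)·[(-14) + 2·(-20.75) + 2·(-29) + 2·(-38.75) + 2·(-50) + 2·(-62.75) + (-77)] = -123.375.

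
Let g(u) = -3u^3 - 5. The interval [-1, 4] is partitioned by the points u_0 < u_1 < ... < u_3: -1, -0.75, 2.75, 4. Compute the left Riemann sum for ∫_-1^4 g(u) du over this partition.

-97.80859375

Subinterval widths: 0.25, 3.5, 1.25.
Left endpoints: -1, -0.75, 2.75.
g(-1) = -2, g(-0.75) = -3.734375, g(2.75) = -67.390625.
Sum = Σ Δu_i · g(u_i).
Sum = -97.80859375.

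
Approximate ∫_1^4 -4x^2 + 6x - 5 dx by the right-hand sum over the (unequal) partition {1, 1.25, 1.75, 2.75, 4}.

Subinterval widths: 0.25, 0.5, 1, 1.25.
Right endpoints: 1.25, 1.75, 2.75, 4.
f(1.25) = -3.75, f(1.75) = -6.75, f(2.75) = -18.75, f(4) = -45.
Sum = Σ Δx_i · f(x_i).
Sum = -79.3125.

-79.3125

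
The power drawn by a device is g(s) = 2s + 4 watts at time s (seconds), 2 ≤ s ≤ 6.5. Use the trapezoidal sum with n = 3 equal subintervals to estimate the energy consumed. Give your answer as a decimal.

56.25

Δs = (6.5 − 2)/3 = 1.5.
g(2) = 8, g(3.5) = 11, g(5) = 14, g(6.5) = 17.
T_3 = (Δs/2)·[g(s_0) + 2g(s_1) + 2g(s_2) + g(s_3)].
Sum = 56.25.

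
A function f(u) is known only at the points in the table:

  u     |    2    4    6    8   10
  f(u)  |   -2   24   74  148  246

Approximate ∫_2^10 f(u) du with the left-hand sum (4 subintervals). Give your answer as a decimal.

488

Δu = 2.
Sum = 2·[(-2) + 24 + 74 + 148] = 488.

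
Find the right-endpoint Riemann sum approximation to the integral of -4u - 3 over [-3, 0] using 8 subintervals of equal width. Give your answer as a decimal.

6.75

Δu = (0 − (-3))/8 = 0.375.
Right endpoints: -2.625, -2.25, -1.875, -1.5, -1.125, -0.75, -0.375, 0.
f(-2.625) = 7.5, f(-2.25) = 6, f(-1.875) = 4.5, f(-1.5) = 3, f(-1.125) = 1.5, f(-0.75) = 0, f(-0.375) = -1.5, f(0) = -3.
Sum = Δu · [f(-2.625) + f(-2.25) + f(-1.875) + ...].
Sum = 6.75.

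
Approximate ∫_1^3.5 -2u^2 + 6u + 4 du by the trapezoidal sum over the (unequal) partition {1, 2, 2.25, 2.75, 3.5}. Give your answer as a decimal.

15.3125

Subinterval widths: 1, 0.25, 0.5, 0.75.
f(1) = 8, f(2) = 8, f(2.25) = 7.375, f(2.75) = 5.375, f(3.5) = 0.5.
On each subinterval the trapezoid contributes (Δu_i/2)·[f(u_{i-1}) + f(u_i)].
Sum = 15.3125.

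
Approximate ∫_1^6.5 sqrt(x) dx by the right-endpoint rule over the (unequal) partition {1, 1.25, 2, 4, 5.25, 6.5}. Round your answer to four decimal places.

11.3912

Subinterval widths: 0.25, 0.75, 2, 1.25, 1.25.
Right endpoints: 1.25, 2, 4, 5.25, 6.5.
f(1.25) ≈ 1.1180, f(2) ≈ 1.4142, f(4) ≈ 2.0000, f(5.25) ≈ 2.2913, f(6.5) ≈ 2.5495.
Sum = Σ Δx_i · f(x_i).
Sum ≈ 11.3912.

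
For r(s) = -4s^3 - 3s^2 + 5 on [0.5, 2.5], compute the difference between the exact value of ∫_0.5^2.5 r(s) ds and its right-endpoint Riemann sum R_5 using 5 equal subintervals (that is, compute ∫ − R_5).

17.12

Exact integral: ∫_0.5^2.5 r(s) ds = -44.5.
R_5 = -61.62.
Error = -44.5 − (-61.62) = 17.12.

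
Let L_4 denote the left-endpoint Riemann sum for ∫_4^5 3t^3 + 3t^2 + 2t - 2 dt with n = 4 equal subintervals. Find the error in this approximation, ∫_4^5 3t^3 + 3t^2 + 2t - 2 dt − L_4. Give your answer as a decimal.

26.046875

Exact integral: ∫_4^5 f(t) dt = 344.75.
L_4 = 318.703125.
Error = 344.75 − 318.703125 = 26.046875.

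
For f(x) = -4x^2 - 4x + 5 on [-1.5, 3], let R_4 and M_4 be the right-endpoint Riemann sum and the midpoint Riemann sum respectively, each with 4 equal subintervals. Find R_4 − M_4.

-31.0078125

R_4 = -60.609375.
M_4 = -29.6015625.
R_4 − M_4 = -31.0078125.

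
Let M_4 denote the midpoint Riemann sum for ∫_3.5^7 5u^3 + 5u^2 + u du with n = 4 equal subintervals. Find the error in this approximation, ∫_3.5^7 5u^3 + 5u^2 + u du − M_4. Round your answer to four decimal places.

Exact integral: ∫_3.5^7 f(u) du ≈ 3332.255208.
M_4 ≈ 3313.553223.
Error ≈ 3332.255208 − 3313.553223 ≈ 18.7020.

18.7020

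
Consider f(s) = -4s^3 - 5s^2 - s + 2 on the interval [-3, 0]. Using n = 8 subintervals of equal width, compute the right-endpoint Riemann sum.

35.0390625

Δs = (0 − (-3))/8 = 0.375.
Right endpoints: -2.625, -2.25, -1.875, -1.5, -1.125, -0.75, -0.375, 0.
f(-2.625) = 42.5234375, f(-2.25) = 24.5, f(-1.875) = 12.6640625, f(-1.5) = 5.75, f(-1.125) = 2.4921875, f(-0.75) = 1.625, f(-0.375) = 1.8828125, f(0) = 2.
Sum = Δs · [f(-2.625) + f(-2.25) + f(-1.875) + ...].
Sum = 35.0390625.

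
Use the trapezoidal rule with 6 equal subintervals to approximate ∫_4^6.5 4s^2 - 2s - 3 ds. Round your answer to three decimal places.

247.373

Δs = (6.5 − 4)/6 = 5/12.
f(4) = 53, f(53/12) = 2383/36, f(29/6) = 727/9, f(5.25) = 96.75, f(17/3) = 1027/9, f(73/12) = 4783/36, f(6.5) = 153.
T_6 = (Δs/2)·[f(s_0) + 2f(s_1) + ... + 2f(s_{5}) + f(s_6)].
Sum ≈ 247.373.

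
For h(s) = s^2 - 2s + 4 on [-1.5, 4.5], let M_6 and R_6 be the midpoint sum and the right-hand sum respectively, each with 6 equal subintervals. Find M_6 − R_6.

-4.5

M_6 = 37.
R_6 = 41.5.
M_6 − R_6 = -4.5.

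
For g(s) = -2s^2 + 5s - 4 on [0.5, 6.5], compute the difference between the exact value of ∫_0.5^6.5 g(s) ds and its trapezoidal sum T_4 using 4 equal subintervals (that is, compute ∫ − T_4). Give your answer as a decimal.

4.5

Exact integral: ∫_0.5^6.5 g(s) ds = -102.
T_4 = -106.5.
Error = -102 − (-106.5) = 4.5.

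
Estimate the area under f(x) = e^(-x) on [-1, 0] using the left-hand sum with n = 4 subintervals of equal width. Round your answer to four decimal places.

1.9420

Δx = (0 − (-1))/4 = 0.25.
Left endpoints: -1, -0.75, -0.5, -0.25.
f(-1) ≈ 2.7183, f(-0.75) ≈ 2.1170, f(-0.5) ≈ 1.6487, f(-0.25) ≈ 1.2840.
Sum = Δx · [f(-1) + f(-0.75) + f(-0.5) + f(-0.25)].
Sum ≈ 1.9420.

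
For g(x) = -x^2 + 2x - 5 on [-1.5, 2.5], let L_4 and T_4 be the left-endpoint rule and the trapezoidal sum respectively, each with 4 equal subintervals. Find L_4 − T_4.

-2

L_4 = -25.
T_4 = -23.
L_4 − T_4 = -2.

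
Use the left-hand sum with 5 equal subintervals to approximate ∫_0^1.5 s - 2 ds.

Δs = (1.5 − 0)/5 = 0.3.
Left endpoints: 0, 0.3, 0.6, 0.9, 1.2.
f(0) = -2, f(0.3) = -1.7, f(0.6) = -1.4, f(0.9) = -1.1, f(1.2) = -0.8.
Sum = Δs · [f(0) + f(0.3) + f(0.6) + f(0.9) + f(1.2)].
Sum = -2.1.

-2.1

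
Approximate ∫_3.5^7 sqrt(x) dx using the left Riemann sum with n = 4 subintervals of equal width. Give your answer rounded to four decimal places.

7.6376

Δx = (7 − 3.5)/4 = 0.875.
Left endpoints: 3.5, 4.375, 5.25, 6.125.
f(3.5) ≈ 1.8708, f(4.375) ≈ 2.0917, f(5.25) ≈ 2.2913, f(6.125) ≈ 2.4749.
Sum = Δx · [f(3.5) + f(4.375) + f(5.25) + f(6.125)].
Sum ≈ 7.6376.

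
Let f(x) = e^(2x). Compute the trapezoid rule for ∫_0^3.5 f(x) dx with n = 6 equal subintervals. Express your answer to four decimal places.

608.5878

Δx = (3.5 − 0)/6 = 7/12.
f(0) ≈ 1.0000, f(7/12) ≈ 3.2113, f(7/6) ≈ 10.3123, f(1.75) ≈ 33.1155, f(7/3) ≈ 106.3427, f(35/12) ≈ 341.4951, f(3.5) ≈ 1096.6332.
T_6 = (Δx/2)·[f(x_0) + 2f(x_1) + ... + 2f(x_{5}) + f(x_6)].
Sum ≈ 608.5878.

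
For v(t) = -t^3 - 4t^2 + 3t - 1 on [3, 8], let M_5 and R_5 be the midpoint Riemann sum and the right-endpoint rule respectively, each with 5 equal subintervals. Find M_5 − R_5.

M_5 = -1564.375.
R_5 = -1935.
M_5 − R_5 = 370.625.

370.625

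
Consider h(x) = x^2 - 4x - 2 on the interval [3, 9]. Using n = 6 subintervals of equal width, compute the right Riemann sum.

Δx = (9 − 3)/6 = 1.
Right endpoints: 4, 5, 6, 7, 8, 9.
h(4) = -2, h(5) = 3, h(6) = 10, h(7) = 19, h(8) = 30, h(9) = 43.
Sum = Δx · [h(4) + h(5) + h(6) + ...].
Sum = 103.

103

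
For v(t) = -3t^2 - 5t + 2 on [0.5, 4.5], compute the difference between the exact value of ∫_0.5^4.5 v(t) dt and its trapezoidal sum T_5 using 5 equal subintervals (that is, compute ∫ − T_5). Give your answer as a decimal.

Exact integral: ∫_0.5^4.5 v(t) dt = -133.
T_5 = -134.28.
Error = -133 − (-134.28) = 1.28.

1.28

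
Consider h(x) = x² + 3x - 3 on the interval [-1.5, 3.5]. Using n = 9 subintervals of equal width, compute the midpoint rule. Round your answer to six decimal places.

Δx = (3.5 − (-1.5))/9 = 5/9.
Midpoints: -11/9, -2/3, -1/9, 4/9, 1, 14/9, 19/9, 8/3, 29/9.
h(-11/9) = -419/81, h(-2/3) = -41/9, h(-1/9) = -269/81, h(4/9) = -119/81, h(1) = 1, h(14/9) = 331/81, h(19/9) = 631/81, h(8/3) = 109/9, h(29/9) = 1381/81.
Sum = Δx · [h(-11/9) + h(-2/3) + h(-1/9) + ...].
Sum ≈ 15.288066.

15.288066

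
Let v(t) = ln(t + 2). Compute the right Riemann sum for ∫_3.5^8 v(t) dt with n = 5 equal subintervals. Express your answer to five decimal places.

Δt = (8 − 3.5)/5 = 0.9.
Right endpoints: 4.4, 5.3, 6.2, 7.1, 8.
v(4.4) ≈ 1.85630, v(5.3) ≈ 1.98787, v(6.2) ≈ 2.10413, v(7.1) ≈ 2.20827, v(8) ≈ 2.30259.
Sum = Δt · [v(4.4) + v(5.3) + v(6.2) + v(7.1) + v(8)].
Sum ≈ 9.41325.

9.41325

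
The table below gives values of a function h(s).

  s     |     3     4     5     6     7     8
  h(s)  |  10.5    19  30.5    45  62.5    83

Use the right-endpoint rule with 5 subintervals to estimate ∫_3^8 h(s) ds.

240

Δs = 1.
Sum = 1·[19 + 30.5 + 45 + 62.5 + 83] = 240.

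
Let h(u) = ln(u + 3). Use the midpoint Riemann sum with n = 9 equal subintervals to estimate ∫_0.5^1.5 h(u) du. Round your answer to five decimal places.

1.38371

Δu = (1.5 − 0.5)/9 = 1/9.
Midpoints: 5/9, 2/3, 7/9, 8/9, 1, 10/9, 11/9, 4/3, 13/9.
h(5/9) ≈ 1.26851, h(2/3) ≈ 1.29928, h(7/9) ≈ 1.32914, h(8/9) ≈ 1.35812, h(1) ≈ 1.38629, h(10/9) ≈ 1.41369, h(11/9) ≈ 1.44036, h(4/3) ≈ 1.46634, h(13/9) ≈ 1.49165.
Sum = Δu · [h(5/9) + h(2/3) + h(7/9) + ...].
Sum ≈ 1.38371.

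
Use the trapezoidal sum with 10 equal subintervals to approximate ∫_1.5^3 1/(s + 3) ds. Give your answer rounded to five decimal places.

Δs = (3 − 1.5)/10 = 0.15.
f(1.5) = 2/9, f(1.65) = 20/93, f(1.8) = 5/24, f(1.95) = 20/99, f(2.1) = 10/51, f(2.25) = 4/21, f(2.4) = 5/27, f(2.55) = 20/111, f(2.7) = 10/57, f(2.85) = 20/117, f(3) = 1/6.
T_10 = (Δs/2)·[f(s_0) + 2f(s_1) + ... + 2f(s_{9}) + f(s_10)].
Sum ≈ 0.28772.

0.28772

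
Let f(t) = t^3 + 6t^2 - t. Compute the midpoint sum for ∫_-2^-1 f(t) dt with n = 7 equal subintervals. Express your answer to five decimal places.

11.74745

Δt = (-1 − (-2))/7 = 1/7.
Midpoints: -27/14, -25/14, -23/14, -1.5, -19/14, -17/14, -15/14.
f(-27/14) = 46845/2744, f(-25/14) = 41775/2744, f(-23/14) = 36777/2744, f(-1.5) = 11.625, f(-19/14) = 27189/2744, f(-17/14) = 22695/2744, f(-15/14) = 18465/2744.
Sum = Δt · [f(-27/14) + f(-25/14) + f(-23/14) + ...].
Sum ≈ 11.74745.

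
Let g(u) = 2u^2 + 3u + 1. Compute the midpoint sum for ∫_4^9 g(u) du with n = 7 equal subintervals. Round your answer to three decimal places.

Δu = (9 − 4)/7 = 5/7.
Midpoints: 61/14, 71/14, 81/14, 6.5, 101/14, 111/14, 121/14.
g(61/14) = 2550/49, g(71/14) = 3315/49, g(81/14) = 4180/49, g(6.5) = 105, g(101/14) = 6210/49, g(111/14) = 7375/49, g(121/14) = 8640/49.
Sum = Δu · [g(61/14) + g(71/14) + g(81/14) + ...].
Sum ≈ 545.408.

545.408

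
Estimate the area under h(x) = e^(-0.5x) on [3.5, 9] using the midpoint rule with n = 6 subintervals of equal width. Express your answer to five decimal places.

0.32250

Δx = (9 − 3.5)/6 = 11/12.
Midpoints: 95/24, 4.875, 139/24, 161/24, 7.625, 205/24.
h(95/24) ≈ 0.13818, h(4.875) ≈ 0.08738, h(139/24) ≈ 0.05525, h(161/24) ≈ 0.03494, h(7.625) ≈ 0.02209, h(205/24) ≈ 0.01397.
Sum = Δx · [h(95/24) + h(4.875) + h(139/24) + ...].
Sum ≈ 0.32250.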